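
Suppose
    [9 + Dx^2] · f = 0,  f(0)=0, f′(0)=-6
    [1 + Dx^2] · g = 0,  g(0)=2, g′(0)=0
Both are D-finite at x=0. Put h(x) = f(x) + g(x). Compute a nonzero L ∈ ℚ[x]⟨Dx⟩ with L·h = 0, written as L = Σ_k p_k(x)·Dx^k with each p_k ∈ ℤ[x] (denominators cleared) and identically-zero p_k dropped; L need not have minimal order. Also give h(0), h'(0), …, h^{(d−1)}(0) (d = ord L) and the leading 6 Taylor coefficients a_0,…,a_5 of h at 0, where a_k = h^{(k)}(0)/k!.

L = 9 + 10·Dx^2 + Dx^4  (order 4).
h: a_k = 2, -6, -1, 9, 1/12, -81/20, …
ICs: h(0) = 2, h′(0) = -6, h′′(0) = -2, h′′′(0) = 54.

f: a_k = 0, -6, 0, 9, 0, -81/20, …
g: a_k = 2, 0, -1, 0, 1/12, 0, …
h₀=f+g: left-lcm gives L₀, ord ≤ 4.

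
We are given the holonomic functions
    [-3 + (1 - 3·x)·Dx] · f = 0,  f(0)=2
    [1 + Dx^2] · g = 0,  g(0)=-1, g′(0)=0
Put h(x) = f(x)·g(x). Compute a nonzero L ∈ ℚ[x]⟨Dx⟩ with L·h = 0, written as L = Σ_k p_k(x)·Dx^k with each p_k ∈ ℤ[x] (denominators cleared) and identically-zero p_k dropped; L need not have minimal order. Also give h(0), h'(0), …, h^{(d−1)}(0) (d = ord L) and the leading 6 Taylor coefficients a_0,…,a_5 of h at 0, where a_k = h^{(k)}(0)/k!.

L = (-1 + 3·x) + 6·Dx + (-1 + 3·x)·Dx^2  (order 2).
h: a_k = -2, -6, -17, -51, -1837/12, -1837/4, …
ICs: h(0) = -2, h′(0) = -6.

f: a_k = 2, 6, 18, 54, 162, 486, …
g: a_k = -1, 0, 1/2, 0, -1/24, 0, …
Product ⇒ symmetric product L₀, ord ≤ 2.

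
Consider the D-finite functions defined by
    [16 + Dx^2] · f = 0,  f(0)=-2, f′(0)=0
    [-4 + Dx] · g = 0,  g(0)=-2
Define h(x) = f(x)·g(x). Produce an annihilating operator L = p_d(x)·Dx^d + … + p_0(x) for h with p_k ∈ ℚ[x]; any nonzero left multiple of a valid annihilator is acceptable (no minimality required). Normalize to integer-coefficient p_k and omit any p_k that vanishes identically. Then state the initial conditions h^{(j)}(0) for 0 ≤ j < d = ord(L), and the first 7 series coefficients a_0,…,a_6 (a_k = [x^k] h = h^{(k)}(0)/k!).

f: a_k = -2, 0, 16, 0, -64/3, 0, 512/45, …
g: a_k = -2, -8, -16, -64/3, -64/3, -256/15, -512/45, …
Sym-product of L_f,L_g gives L₀ (≤ ord 2).
L = 32 - 8·Dx + Dx^2  (order 2).
h: a_k = 4, 16, 0, -256/3, -512/3, -2048/15, 0, …
ICs: h(0) = 4, h′(0) = 16.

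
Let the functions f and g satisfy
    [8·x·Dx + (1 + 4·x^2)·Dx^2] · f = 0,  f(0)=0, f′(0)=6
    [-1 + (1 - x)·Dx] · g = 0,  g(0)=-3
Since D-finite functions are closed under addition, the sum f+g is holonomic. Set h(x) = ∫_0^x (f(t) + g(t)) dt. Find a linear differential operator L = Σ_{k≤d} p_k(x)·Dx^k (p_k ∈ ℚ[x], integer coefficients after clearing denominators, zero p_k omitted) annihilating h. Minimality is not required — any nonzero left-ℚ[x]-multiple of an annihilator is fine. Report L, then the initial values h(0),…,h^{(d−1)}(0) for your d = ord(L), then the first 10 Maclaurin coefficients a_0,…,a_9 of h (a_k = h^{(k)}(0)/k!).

f: a_k = 0, 6, 0, -8, 0, 96/5, 0, -384/7, 0, 512/3, …
g: a_k = -3, -3, -3, -3, -3, -3, -3, -3, -3, -3, …
h₀=f+g: left-lcm gives L₀, ord ≤ 3.
∫: right-multiply L₀ by Dx.
L = (8 - 32·x - 96·x^2)·Dx^2 + (-7 + 8·x + 20·x^2 - 96·x^3)·Dx^3 + (1 + 3·x + 12·x^3 - 16·x^4)·Dx^4  (order 4).
h: a_k = 0, -3, 3/2, -1, -11/4, -3/5, 27/10, -3/7, -405/56, -1/3, …
ICs: h(0) = 0, h′(0) = -3, h′′(0) = 3, h′′′(0) = -6.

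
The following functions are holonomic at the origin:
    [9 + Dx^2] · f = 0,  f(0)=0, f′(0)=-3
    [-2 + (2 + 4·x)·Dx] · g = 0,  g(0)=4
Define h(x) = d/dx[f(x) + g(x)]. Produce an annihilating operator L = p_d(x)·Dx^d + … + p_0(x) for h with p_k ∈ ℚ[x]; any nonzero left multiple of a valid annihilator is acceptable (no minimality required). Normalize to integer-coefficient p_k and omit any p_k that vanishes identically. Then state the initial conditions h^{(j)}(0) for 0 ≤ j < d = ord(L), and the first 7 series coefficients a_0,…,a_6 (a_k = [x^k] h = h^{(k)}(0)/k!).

L = (-18 - 27·x - 27·x^2) + (-9 - 45·x - 81·x^2 - 54·x^3)·Dx + (-2 - 3·x - 3·x^2)·Dx^2 + (-1 - 5·x - 9·x^2 - 6·x^3)·Dx^3  (order 3).
h: a_k = 1, -4, 39/2, -10, 59/8, -63/2, 4863/80, …
ICs: h(0) = 1, h′(0) = -4, h′′(0) = 39.

f: a_k = 0, -3, 0, 9/2, 0, -81/40, 0, …
g: a_k = 4, 4, -2, 2, -5/2, 7/2, -21/4, …
L₀ := lclm(L_f,L_g); ord L₀ ≤ 2+1.
Differentiate: ansatz ord ≤ ord L₀ ⇒ L.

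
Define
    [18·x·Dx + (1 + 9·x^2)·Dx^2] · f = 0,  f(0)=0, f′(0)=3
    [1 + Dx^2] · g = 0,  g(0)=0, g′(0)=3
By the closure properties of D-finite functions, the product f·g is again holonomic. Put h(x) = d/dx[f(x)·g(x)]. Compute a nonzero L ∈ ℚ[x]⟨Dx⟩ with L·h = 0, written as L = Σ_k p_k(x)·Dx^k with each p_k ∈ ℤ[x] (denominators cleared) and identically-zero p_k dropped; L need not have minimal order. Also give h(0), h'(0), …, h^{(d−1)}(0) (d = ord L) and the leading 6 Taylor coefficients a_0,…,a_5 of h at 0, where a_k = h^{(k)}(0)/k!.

L = (38998 + 738774·x^2 + 15162957·x^4 + 3032640·x^6 - 78732·x^8 - 1771470·x^10 + 531441·x^12) + (20772·x + 1033884·x^3 + 7902360·x^5 + 2624400·x^7 + 1180980·x^9 + 2125764·x^11)·Dx + (39368 + 755028·x^2 + 15369750·x^4 + 3887028·x^6 + 314928·x^8 - 1417176·x^10 + 1062882·x^12)·Dx^2 + (20772·x + 1033884·x^3 + 7902360·x^5 + 2624400·x^7 + 1180980·x^9 + 2125764·x^11)·Dx^3 + (370 + 16254·x^2 + 206793·x^4 + 854388·x^6 + 393660·x^8 + 354294·x^10 + 531441·x^12)·Dx^4  (order 4).
h: a_k = 0, 18, 0, -114, 0, 3609/4, …
ICs: h(0) = 0, h′(0) = 18, h′′(0) = 0, h′′′(0) = -684.

f: a_k = 0, 3, 0, -9, 0, 243/5, …
g: a_k = 0, 3, 0, -1/2, 0, 1/40, …
h₀=f·g: eliminate ⇒ L₀, order ≤ 2·2.
Derive L from L₀ (diff closure).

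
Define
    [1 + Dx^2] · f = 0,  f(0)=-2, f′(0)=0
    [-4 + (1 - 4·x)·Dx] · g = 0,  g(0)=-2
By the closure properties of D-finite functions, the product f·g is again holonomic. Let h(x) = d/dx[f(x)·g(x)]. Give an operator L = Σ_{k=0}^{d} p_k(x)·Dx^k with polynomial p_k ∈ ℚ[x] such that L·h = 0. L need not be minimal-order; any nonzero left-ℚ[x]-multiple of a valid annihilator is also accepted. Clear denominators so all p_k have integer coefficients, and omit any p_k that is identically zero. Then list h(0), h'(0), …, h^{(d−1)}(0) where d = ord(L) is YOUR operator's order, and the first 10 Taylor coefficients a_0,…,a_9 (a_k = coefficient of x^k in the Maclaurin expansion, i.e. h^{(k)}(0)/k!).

L = (-31 - 8·x + 16·x^2) + (-8 + 32·x)·Dx + (1 - 8·x + 16·x^2)·Dx^2  (order 2).
h: a_k = 16, 124, 744, 11906/3, 59530/3, 2857439/30, 20002073/45, 512053069/252, 512053069/56, 3686782096799/90720, …
ICs: h(0) = 16, h′(0) = 124.

f: a_k = -2, 0, 1, 0, -1/12, 0, 1/360, 0, -1/20160, 0, …
g: a_k = -2, -8, -32, -128, -512, -2048, -8192, -32768, -131072, -524288, …
L₀ := L_f ⊗_s L_g (sym. prod.), ord ≤ 2.
h=h₀': d/dx-closure on L₀ ⇒ L.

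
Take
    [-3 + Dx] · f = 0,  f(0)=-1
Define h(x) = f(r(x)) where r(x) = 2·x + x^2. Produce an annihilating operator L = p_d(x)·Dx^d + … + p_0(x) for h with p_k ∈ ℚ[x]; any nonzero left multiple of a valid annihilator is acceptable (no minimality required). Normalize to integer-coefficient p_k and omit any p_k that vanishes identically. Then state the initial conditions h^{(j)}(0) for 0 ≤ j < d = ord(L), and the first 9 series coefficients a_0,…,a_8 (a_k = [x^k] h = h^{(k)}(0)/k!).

L = (-6 - 6·x) + Dx  (order 1).
h: a_k = -1, -6, -21, -54, -225/2, -999/5, -3123/10, -15363/35, -157761/280, …
ICs: h(0) = -1.

f: a_k = -1, -3, -9/2, -9/2, -27/8, -81/40, -81/80, -243/560, -729/4480, …
h₀=f(r): pull back L_f along r ⇒ L₀.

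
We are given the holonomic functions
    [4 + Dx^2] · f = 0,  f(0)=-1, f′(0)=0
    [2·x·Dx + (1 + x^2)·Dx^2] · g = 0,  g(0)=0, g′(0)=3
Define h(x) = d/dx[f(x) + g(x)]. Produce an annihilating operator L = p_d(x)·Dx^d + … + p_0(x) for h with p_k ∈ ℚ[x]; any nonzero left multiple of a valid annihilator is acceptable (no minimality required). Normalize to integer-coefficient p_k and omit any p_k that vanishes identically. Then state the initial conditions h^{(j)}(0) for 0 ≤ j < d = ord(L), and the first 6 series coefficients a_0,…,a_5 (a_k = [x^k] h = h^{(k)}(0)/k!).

L = (-32·x + 80·x^3 + 16·x^5) + (4 + 32·x^2 + 36·x^4 + 8·x^6)·Dx + (-8·x + 20·x^3 + 4·x^5)·Dx^2 + (1 + 8·x^2 + 9·x^4 + 2·x^6)·Dx^3  (order 3).
h: a_k = 3, 4, -3, -8/3, 3, 8/15, …
ICs: h(0) = 3, h′(0) = 4, h′′(0) = -6.

f: a_k = -1, 0, 2, 0, -2/3, 0, …
g: a_k = 0, 3, 0, -1, 0, 3/5, …
Weyl lclm of L_f,L_g ⇒ L₀ (ord ≤ 4).
h₀' ⇒ L via d/dx closure of L₀.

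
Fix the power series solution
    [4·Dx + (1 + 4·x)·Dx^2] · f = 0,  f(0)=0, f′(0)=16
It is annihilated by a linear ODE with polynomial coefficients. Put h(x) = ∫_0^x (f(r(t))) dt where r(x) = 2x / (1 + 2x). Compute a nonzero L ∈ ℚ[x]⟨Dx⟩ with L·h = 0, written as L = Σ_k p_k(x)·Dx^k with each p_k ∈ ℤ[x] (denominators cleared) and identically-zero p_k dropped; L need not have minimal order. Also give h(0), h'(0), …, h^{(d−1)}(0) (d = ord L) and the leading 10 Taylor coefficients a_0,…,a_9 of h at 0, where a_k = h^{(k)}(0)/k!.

L = (12 + 40·x)·Dx^2 + (1 + 12·x + 20·x^2)·Dx^3  (order 3).
h: a_k = 0, 0, 16, -64, 992/3, -9984/5, 199936/15, -95232, 4999936/7, -16666624/3, …
ICs: h(0) = 0, h′(0) = 0, h′′(0) = 32.

f: a_k = 0, 16, -32, 256/3, -256, 4096/5, -8192/3, 65536/7, -32768, 1048576/9, …
h₀=f(r): pull back L_f along r ⇒ L₀.
∫: right-multiply L₀ by Dx.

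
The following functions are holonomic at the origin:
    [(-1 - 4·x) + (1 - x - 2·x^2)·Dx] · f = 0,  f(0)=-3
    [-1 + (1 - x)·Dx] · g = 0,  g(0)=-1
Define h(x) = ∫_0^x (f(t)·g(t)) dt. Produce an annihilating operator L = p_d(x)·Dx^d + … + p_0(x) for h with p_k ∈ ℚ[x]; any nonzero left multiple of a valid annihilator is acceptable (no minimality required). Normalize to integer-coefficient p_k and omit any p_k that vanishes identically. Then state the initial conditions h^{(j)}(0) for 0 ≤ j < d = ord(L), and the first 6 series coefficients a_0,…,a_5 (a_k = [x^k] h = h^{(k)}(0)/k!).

f: a_k = -3, -3, -9, -15, -33, -63, …
g: a_k = -1, -1, -1, -1, -1, -1, …
L₀ := L_f ⊗_s L_g (sym. prod.), ord ≤ 1.
∫: right-multiply L₀ by Dx.
L = (-2 - 2·x + 6·x^2)·Dx + (1 - 2·x - x^2 + 2·x^3)·Dx^2  (order 2).
h: a_k = 0, 3, 3, 5, 15/2, 63/5, …
ICs: h(0) = 0, h′(0) = 3.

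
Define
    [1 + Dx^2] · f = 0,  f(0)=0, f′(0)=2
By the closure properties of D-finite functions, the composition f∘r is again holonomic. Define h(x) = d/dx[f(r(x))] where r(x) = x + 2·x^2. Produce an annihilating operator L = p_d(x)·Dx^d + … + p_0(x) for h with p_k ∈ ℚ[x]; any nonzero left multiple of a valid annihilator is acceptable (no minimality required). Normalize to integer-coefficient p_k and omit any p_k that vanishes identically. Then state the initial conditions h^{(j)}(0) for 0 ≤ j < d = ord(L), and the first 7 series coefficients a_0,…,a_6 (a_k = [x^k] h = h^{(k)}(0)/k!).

f: a_k = 0, 2, 0, -1/3, 0, 1/60, 0, …
f∘r: x↦r, Dx↦Dx/r' in L_f ⇒ L₀.
Derive L from L₀ (diff closure).
L = (49 + 16·x + 96·x^2 + 256·x^3 + 256·x^4) + (-12 - 48·x)·Dx + (1 + 8·x + 16·x^2)·Dx^2  (order 2).
h: a_k = 2, 8, -1, -8, -239/12, -15, 1679/360, …
ICs: h(0) = 2, h′(0) = 8.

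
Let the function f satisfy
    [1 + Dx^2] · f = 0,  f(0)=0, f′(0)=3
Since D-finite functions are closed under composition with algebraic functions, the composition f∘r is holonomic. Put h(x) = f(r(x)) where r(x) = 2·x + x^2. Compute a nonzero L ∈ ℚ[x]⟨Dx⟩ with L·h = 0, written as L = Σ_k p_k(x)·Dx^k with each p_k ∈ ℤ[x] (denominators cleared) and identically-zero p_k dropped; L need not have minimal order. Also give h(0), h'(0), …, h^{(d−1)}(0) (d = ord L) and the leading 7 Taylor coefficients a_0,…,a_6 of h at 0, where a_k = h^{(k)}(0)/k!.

f: a_k = 0, 3, 0, -1/2, 0, 1/40, 0, …
Substitute x→r, Dx→(1/r')Dx; clear ⇒ L₀.
L = (4 + 12·x + 12·x^2 + 4·x^3) - Dx + (1 + x)·Dx^2  (order 2).
h: a_k = 0, 6, 3, -4, -6, -11/5, 3/2, …
ICs: h(0) = 0, h′(0) = 6.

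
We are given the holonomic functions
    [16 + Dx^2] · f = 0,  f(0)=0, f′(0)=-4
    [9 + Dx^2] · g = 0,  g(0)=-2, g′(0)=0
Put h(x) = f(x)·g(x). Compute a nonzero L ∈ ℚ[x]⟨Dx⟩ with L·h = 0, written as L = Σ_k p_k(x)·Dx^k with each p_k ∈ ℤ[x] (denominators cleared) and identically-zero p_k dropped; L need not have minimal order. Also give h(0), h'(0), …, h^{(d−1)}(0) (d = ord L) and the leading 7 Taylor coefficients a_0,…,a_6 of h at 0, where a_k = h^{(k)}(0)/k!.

f: a_k = 0, -4, 0, 32/3, 0, -128/15, 0, …
g: a_k = -2, 0, 9, 0, -27/4, 0, 81/40, …
L₀ := L_f ⊗_s L_g (sym. prod.), ord ≤ 4.
L = 49 + 50·Dx^2 + Dx^4  (order 4).
h: a_k = 0, 8, 0, -172/3, 0, 2101/15, 0, …
ICs: h(0) = 0, h′(0) = 8, h′′(0) = 0, h′′′(0) = -344.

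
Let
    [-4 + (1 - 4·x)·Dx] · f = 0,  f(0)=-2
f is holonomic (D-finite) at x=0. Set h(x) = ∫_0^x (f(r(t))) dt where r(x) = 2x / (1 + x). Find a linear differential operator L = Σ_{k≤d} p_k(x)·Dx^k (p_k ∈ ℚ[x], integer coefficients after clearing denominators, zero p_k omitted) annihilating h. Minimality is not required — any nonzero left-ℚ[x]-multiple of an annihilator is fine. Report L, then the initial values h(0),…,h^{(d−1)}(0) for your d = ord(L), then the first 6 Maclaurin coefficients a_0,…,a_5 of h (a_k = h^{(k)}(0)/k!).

f: a_k = -2, -8, -32, -128, -512, -2048, …
L₀ from L_f via x↦r, Dx↦r'^{-1}Dx.
Integrate: L := L₀·Dx.
L = 8·Dx + (-1 + 6·x + 7·x^2)·Dx^2  (order 2).
h: a_k = 0, -2, -8, -112/3, -196, -5488/5, …
ICs: h(0) = 0, h′(0) = -2.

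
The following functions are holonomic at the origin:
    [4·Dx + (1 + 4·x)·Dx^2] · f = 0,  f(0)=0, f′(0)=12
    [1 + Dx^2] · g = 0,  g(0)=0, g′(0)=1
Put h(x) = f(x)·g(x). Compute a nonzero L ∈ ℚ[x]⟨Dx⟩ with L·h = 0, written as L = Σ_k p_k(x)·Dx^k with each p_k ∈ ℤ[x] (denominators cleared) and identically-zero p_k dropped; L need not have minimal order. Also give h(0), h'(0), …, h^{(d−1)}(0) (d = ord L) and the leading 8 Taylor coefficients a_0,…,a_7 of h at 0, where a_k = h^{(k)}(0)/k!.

f: a_k = 0, 12, -24, 64, -192, 3072/5, -2048, 49152/7, …
g: a_k = 0, 1, 0, -1/6, 0, 1/120, 0, -1/5040, …
Sym-product of L_f,L_g gives L₀ (≤ ord 4).
L = (-147 - 144·x - 224·x^2 + 256·x^3 + 256·x^4) + (-56 - 160·x + 384·x^2 + 512·x^3)·Dx + (-150 - 160·x - 192·x^2 + 512·x^3 + 512·x^4)·Dx^2 + (-56 - 160·x + 384·x^2 + 512·x^3)·Dx^3 + (-3 - 16·x + 32·x^2 + 256·x^3 + 256·x^4)·Dx^4  (order 4).
h: a_k = 0, 0, 12, -24, 62, -188, 3623/6, -10081/5, …
ICs: h(0) = 0, h′(0) = 0, h′′(0) = 24, h′′′(0) = -144.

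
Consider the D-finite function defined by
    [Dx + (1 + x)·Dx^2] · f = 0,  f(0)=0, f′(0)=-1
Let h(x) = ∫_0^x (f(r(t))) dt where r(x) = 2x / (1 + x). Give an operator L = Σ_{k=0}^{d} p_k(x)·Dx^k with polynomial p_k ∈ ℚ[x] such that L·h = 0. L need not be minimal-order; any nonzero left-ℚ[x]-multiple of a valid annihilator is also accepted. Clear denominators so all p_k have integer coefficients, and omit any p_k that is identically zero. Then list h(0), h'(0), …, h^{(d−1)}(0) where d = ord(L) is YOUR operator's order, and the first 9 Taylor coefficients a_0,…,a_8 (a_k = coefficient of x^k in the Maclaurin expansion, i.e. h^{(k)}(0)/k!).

f: a_k = 0, -1, 1/2, -1/3, 1/4, -1/5, 1/6, -1/7, 1/8, …
f∘r: x↦r, Dx↦Dx/r' in L_f ⇒ L₀.
h=∫₀ˣh₀: take L = L₀·Dx.
L = (4 + 6·x)·Dx^2 + (1 + 4·x + 3·x^2)·Dx^3  (order 3).
h: a_k = 0, 0, -1, 4/3, -13/6, 4, -121/15, 52/3, -1093/28, …
ICs: h(0) = 0, h′(0) = 0, h′′(0) = -2.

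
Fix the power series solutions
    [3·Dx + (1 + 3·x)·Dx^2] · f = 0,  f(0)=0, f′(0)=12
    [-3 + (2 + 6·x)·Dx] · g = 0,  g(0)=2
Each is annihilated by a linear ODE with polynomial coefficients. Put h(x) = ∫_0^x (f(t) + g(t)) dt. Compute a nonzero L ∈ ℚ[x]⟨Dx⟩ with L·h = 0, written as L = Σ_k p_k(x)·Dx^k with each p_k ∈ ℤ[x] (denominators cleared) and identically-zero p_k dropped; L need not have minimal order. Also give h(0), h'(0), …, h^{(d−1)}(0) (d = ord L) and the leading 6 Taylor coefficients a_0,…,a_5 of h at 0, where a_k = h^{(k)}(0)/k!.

f: a_k = 0, 12, -18, 36, -81, 972/5, …
g: a_k = 2, 3, -9/4, 27/8, -405/64, 1701/128, …
h₀=f+g: left-lcm gives L₀, ord ≤ 3.
Integrate: L := L₀·Dx.
L = 9·Dx^2 + (15 + 45·x)·Dx^3 + (2 + 12·x + 18·x^2)·Dx^4  (order 4).
h: a_k = 0, 2, 15/2, -27/4, 315/32, -5589/320, …
ICs: h(0) = 0, h′(0) = 2, h′′(0) = 15, h′′′(0) = -81/2.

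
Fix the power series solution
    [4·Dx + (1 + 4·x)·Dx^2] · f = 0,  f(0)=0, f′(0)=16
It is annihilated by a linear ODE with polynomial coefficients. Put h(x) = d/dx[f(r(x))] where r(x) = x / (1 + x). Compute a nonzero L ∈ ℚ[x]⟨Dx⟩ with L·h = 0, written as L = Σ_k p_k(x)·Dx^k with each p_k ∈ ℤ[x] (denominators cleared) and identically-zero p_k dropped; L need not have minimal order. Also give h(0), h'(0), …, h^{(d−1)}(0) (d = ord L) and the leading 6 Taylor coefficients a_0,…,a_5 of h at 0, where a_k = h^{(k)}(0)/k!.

f: a_k = 0, 16, -32, 256/3, -256, 4096/5, …
h₀=f(r): pull back L_f along r ⇒ L₀.
Differentiate: ansatz ord ≤ ord L₀ ⇒ L.
L = (6 + 10·x) + (1 + 6·x + 5·x^2)·Dx  (order 1).
h: a_k = 16, -96, 496, -2496, 12496, -62496, …
ICs: h(0) = 16.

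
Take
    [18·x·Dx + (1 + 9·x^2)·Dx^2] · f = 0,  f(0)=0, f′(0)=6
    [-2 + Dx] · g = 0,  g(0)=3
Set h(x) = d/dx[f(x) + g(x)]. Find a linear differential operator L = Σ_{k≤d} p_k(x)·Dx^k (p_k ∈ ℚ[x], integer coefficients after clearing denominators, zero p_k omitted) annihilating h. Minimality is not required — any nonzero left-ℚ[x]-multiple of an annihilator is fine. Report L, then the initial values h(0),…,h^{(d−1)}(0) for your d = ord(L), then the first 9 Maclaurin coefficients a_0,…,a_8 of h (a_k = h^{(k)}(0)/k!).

f: a_k = 0, 6, 0, -18, 0, 486/5, 0, -4374/7, 0, …
g: a_k = 3, 6, 6, 4, 2, 4/5, 4/15, 8/105, 2/105, …
Sum ⇒ L₀ = lclm(L_f,L_g) in ℚ(x)⟨Dx⟩.
Derive L from L₀ (diff closure).
L = (18 - 36·x - 486·x^2 - 324·x^3) + (-11 + 207·x^2 - 162·x^4)·Dx + (1 + 9·x + 18·x^2 + 81·x^3 + 81·x^4)·Dx^2  (order 2).
h: a_k = 12, 12, -42, 8, 490, 8/5, -65602/15, 16/105, 4133434/105, …
ICs: h(0) = 12, h′(0) = 12.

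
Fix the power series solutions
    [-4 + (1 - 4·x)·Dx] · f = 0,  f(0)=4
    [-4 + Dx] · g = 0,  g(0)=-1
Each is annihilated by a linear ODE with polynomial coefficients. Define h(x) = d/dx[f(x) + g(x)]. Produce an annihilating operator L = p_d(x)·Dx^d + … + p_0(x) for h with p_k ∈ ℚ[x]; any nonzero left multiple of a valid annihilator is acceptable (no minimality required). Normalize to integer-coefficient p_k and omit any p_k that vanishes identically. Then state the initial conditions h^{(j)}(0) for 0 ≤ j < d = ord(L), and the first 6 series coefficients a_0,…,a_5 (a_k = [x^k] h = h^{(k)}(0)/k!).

L = (64 + 128·x) + (-20 - 32·x + 64·x^2)·Dx + (1 - 16·x^2)·Dx^2  (order 2).
h: a_k = 12, 112, 736, 12160/3, 61312/3, 1474048/15, …
ICs: h(0) = 12, h′(0) = 112.

f: a_k = 4, 16, 64, 256, 1024, 4096, …
g: a_k = -1, -4, -8, -32/3, -32/3, -128/15, …
Weyl lclm of L_f,L_g ⇒ L₀ (ord ≤ 2).
Differentiate: ansatz ord ≤ ord L₀ ⇒ L.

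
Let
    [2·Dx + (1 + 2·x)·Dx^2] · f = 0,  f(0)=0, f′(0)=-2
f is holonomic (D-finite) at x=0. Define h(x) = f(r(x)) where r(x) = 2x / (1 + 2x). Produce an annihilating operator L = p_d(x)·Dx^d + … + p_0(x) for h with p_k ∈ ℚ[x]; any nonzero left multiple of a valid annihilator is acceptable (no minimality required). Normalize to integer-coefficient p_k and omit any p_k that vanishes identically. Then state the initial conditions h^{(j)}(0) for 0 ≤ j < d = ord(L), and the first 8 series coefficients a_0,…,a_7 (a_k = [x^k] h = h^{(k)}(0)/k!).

L = (8 + 24·x)·Dx + (1 + 8·x + 12·x^2)·Dx^2  (order 2).
h: a_k = 0, -4, 16, -208/3, 320, -7744/5, 23296/3, -279808/7, …
ICs: h(0) = 0, h′(0) = -4.

f: a_k = 0, -2, 2, -8/3, 4, -32/5, 32/3, -128/7, …
f∘r: x↦r, Dx↦Dx/r' in L_f ⇒ L₀.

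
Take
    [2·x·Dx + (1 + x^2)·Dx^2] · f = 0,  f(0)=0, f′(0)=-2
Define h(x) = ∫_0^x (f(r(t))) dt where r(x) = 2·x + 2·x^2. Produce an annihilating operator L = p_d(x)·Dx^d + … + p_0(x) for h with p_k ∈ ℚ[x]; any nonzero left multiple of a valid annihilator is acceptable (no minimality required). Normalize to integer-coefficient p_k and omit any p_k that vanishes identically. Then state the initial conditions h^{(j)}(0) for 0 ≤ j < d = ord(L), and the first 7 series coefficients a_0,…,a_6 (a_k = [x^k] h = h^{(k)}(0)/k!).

f: a_k = 0, -2, 0, 2/3, 0, -2/5, 0, …
Change of var in L_f (x↦r) gives L₀.
h=∫₀ˣh₀: take L = L₀·Dx.
L = (-2 + 8·x + 32·x^2 + 48·x^3 + 24·x^4)·Dx^2 + (1 + 2·x + 4·x^2 + 16·x^3 + 20·x^4 + 8·x^5)·Dx^3  (order 3).
h: a_k = 0, 0, -2, -4/3, 4/3, 16/5, 8/15, …
ICs: h(0) = 0, h′(0) = 0, h′′(0) = -4.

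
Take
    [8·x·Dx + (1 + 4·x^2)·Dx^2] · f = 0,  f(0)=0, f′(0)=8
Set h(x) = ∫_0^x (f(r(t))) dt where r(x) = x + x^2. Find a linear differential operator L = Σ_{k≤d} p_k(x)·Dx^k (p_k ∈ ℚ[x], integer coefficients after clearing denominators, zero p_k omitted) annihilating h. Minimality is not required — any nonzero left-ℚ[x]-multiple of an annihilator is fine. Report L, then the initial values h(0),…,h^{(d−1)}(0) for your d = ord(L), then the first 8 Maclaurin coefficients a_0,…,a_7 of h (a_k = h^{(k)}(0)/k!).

f: a_k = 0, 8, 0, -32/3, 0, 128/5, 0, -512/7, …
L₀ from L_f via x↦r, Dx↦r'^{-1}Dx.
h=∫h₀ ⇒ L = L₀·Dx.
L = (-2 + 8·x + 32·x^2 + 48·x^3 + 24·x^4)·Dx^2 + (1 + 2·x + 4·x^2 + 16·x^3 + 20·x^4 + 8·x^5)·Dx^3  (order 3).
h: a_k = 0, 0, 4, 8/3, -8/3, -32/5, -16/15, 352/21, …
ICs: h(0) = 0, h′(0) = 0, h′′(0) = 8.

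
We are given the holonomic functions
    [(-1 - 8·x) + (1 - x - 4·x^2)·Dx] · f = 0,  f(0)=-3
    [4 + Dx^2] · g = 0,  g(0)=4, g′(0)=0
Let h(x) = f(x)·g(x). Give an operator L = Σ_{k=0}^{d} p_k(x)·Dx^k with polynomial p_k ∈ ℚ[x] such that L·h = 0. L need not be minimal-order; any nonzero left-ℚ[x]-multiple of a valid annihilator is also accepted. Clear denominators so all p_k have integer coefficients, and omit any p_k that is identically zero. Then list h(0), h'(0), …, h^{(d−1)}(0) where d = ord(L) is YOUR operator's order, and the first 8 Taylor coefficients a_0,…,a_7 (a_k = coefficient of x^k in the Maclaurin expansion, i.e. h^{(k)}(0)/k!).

L = (4 + 4·x + 16·x^2) + (2 + 16·x)·Dx + (-1 + x + 4·x^2)·Dx^2  (order 2).
h: a_k = -12, -12, -36, -84, -236, -572, -22724/15, -57044/15, …
ICs: h(0) = -12, h′(0) = -12.

f: a_k = -3, -3, -15, -27, -87, -195, -543, -1323, …
g: a_k = 4, 0, -8, 0, 8/3, 0, -16/45, 0, …
f·g: L₀ = L_f ⊗_s L_g, ord ≤ 1·2.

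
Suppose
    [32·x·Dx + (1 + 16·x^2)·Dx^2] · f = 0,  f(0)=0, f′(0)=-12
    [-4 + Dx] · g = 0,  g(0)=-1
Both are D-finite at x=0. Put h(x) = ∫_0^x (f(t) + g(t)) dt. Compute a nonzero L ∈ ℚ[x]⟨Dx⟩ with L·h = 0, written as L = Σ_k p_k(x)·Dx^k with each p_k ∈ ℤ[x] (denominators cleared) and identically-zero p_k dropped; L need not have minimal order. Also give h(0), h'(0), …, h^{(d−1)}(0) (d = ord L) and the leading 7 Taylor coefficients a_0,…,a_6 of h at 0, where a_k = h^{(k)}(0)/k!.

f: a_k = 0, -12, 0, 64, 0, -3072/5, 0, …
g: a_k = -1, -4, -8, -32/3, -32/3, -128/15, -256/45, …
L₀ := lclm(L_f,L_g); ord L₀ ≤ 2+1.
h=∫h₀ ⇒ L = L₀·Dx.
L = (32 - 256·x - 512·x^2)·Dx^2 + (-12 + 48·x + 64·x^2 - 256·x^3)·Dx^3 + (1 + 4·x + 16·x^2 + 64·x^3)·Dx^4  (order 4).
h: a_k = 0, -1, -8, -8/3, 40/3, -32/15, -4672/45, …
ICs: h(0) = 0, h′(0) = -1, h′′(0) = -16, h′′′(0) = -16.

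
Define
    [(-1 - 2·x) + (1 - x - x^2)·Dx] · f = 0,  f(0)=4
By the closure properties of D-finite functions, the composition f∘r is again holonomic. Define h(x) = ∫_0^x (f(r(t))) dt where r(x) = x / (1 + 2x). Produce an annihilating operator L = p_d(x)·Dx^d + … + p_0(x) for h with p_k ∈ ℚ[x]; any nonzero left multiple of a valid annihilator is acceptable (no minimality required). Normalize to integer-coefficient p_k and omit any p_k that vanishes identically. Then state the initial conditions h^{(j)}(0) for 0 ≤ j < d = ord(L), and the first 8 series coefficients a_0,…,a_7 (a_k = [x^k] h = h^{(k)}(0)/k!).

f: a_k = 4, 4, 8, 12, 20, 32, 52, 84, …
Substitute x→r, Dx→(1/r')Dx; clear ⇒ L₀.
Integrate: L := L₀·Dx.
L = (-1 - 4·x)·Dx + (1 + 5·x + 7·x^2 + 2·x^3)·Dx^2  (order 2).
h: a_k = 0, 4, 2, 0, -1, 12/5, -16/3, 12, …
ICs: h(0) = 0, h′(0) = 4.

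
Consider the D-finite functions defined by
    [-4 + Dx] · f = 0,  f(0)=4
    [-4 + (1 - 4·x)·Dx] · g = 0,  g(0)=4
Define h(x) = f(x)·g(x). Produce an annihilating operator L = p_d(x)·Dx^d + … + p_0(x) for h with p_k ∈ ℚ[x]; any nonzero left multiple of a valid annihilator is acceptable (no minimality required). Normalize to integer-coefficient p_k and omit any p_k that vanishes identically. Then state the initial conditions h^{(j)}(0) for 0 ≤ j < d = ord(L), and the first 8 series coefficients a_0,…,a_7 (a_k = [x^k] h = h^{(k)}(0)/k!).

f: a_k = 4, 16, 32, 128/3, 128/3, 512/15, 1024/45, 4096/315, …
g: a_k = 4, 16, 64, 256, 1024, 4096, 16384, 65536, …
h₀=f·g: eliminate ⇒ L₀, order ≤ 1·1.
L = (8 - 16·x) + (-1 + 4·x)·Dx  (order 1).
h: a_k = 16, 128, 640, 8192/3, 33280/3, 667648/15, 8015872/45, 44892160/63, …
ICs: h(0) = 16.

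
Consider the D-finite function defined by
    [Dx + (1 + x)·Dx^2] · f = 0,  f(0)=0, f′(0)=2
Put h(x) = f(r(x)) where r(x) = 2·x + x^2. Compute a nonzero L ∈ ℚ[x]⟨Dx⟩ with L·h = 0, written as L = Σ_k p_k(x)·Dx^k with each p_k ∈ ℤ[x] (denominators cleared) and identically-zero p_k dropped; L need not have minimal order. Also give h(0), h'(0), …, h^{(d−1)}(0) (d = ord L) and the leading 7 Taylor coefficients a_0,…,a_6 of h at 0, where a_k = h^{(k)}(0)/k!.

f: a_k = 0, 2, -1, 2/3, -1/2, 2/5, -1/3, …
Substitute x→r, Dx→(1/r')Dx; clear ⇒ L₀.
L = Dx + (1 + x)·Dx^2  (order 2).
h: a_k = 0, 4, -2, 4/3, -1, 4/5, -2/3, …
ICs: h(0) = 0, h′(0) = 4.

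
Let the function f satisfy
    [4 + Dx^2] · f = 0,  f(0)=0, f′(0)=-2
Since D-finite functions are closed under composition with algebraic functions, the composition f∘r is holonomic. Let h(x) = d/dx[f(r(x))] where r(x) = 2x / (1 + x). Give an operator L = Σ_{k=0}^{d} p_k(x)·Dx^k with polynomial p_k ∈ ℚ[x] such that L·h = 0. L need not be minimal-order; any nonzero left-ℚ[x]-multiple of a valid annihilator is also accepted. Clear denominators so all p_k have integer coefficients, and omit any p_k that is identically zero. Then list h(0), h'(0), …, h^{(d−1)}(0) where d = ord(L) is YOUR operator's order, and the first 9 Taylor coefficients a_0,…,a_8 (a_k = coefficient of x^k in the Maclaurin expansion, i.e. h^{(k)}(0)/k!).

f: a_k = 0, -2, 0, 4/3, 0, -4/15, 0, 8/315, 0, …
h₀=f(r): pull back L_f along r ⇒ L₀.
h=h₀': d/dx-closure on L₀ ⇒ L.
L = (22 + 12·x + 6·x^2) + (6 + 18·x + 18·x^2 + 6·x^3)·Dx + (1 + 4·x + 6·x^2 + 4·x^3 + x^4)·Dx^2  (order 2).
h: a_k = -4, 8, 20, -112, 772/3, -360, 9844/45, 20128/45, -120412/63, …
ICs: h(0) = -4, h′(0) = 8.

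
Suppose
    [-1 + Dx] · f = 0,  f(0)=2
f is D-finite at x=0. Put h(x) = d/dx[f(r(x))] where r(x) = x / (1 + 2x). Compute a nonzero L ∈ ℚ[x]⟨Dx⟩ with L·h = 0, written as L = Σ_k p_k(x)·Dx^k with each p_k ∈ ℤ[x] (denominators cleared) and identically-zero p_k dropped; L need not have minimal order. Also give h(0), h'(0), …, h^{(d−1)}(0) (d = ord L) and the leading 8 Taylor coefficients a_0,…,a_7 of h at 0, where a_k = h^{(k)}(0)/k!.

L = (-3 - 8·x) + (-1 - 4·x - 4·x^2)·Dx  (order 1).
h: a_k = 2, -6, 13, -71/3, 147/4, -2699/60, 9157/360, 68731/840, …
ICs: h(0) = 2.

f: a_k = 2, 2, 1, 1/3, 1/12, 1/60, 1/360, 1/2520, …
L₀ from L_f via x↦r, Dx↦r'^{-1}Dx.
h₀' ⇒ L via d/dx closure of L₀.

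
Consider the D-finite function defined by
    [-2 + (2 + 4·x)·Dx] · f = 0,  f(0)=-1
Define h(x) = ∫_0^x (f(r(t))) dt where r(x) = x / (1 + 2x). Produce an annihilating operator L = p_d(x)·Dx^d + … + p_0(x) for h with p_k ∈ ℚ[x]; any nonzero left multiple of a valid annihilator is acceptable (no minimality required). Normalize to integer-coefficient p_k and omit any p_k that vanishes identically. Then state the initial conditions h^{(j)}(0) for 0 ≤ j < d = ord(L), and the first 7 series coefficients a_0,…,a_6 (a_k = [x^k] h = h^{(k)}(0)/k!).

f: a_k = -1, -1, 1/2, -1/2, 5/8, -7/8, 21/16, …
Substitute x→r, Dx→(1/r')Dx; clear ⇒ L₀.
Integrate: L := L₀·Dx.
L = -Dx + (1 + 6·x + 8·x^2)·Dx^2  (order 2).
h: a_k = 0, -1, -1/2, 5/6, -13/8, 141/40, -133/16, …
ICs: h(0) = 0, h′(0) = -1.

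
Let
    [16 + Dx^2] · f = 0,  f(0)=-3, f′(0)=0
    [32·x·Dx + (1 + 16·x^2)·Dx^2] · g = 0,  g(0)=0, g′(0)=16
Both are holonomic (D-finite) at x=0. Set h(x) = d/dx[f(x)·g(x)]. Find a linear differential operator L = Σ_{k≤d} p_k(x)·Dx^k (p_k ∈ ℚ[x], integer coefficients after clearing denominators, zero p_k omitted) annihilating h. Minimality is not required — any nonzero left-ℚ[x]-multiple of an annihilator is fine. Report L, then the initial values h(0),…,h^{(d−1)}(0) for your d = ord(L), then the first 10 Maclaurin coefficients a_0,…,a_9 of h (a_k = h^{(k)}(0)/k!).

L = (14080 + 602112·x^2 + 15106048·x^4 + 50331648·x^6 + 100663296·x^8 + 268435456·x^10 + 2147483648·x^12) + (8704·x + 581632·x^3 + 9175040·x^5 + 41943040·x^7 + 167772160·x^9 + 536870912·x^11)·Dx + (960 + 43520·x^2 + 1093632·x^4 + 4849664·x^6 + 16777216·x^8 + 67108864·x^10 + 268435456·x^12)·Dx^2 + (544·x + 36352·x^3 + 573440·x^5 + 2621440·x^7 + 10485760·x^9 + 33554432·x^11)·Dx^3 + (5 + 368·x^2 + 9344·x^4 + 106496·x^6 + 655360·x^8 + 3145728·x^10 + 8388608·x^12)·Dx^4  (order 4).
h: a_k = -48, 0, 1920, 0, -25088, 0, 5328896/15, 0, -189620224/35, 0, …
ICs: h(0) = -48, h′(0) = 0, h′′(0) = 3840, h′′′(0) = 0.

f: a_k = -3, 0, 24, 0, -32, 0, 256/15, 0, -512/105, 0, …
g: a_k = 0, 16, 0, -256/3, 0, 4096/5, 0, -65536/7, 0, 1048576/9, …
L₀ := L_f ⊗_s L_g (sym. prod.), ord ≤ 4.
h=h₀': d/dx-closure on L₀ ⇒ L.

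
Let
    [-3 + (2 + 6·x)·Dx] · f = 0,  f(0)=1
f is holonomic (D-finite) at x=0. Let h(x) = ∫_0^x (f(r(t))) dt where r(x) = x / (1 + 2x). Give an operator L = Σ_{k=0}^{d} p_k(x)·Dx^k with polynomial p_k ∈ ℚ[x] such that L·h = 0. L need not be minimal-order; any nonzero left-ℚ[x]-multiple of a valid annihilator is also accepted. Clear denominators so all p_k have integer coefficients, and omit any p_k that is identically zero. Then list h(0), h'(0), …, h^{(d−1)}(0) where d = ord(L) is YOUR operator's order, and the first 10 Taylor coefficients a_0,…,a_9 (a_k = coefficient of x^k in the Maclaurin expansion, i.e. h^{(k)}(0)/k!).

f: a_k = 1, 3/2, -9/8, 27/16, -405/128, 1701/256, -15309/1024, 72171/2048, -2814669/32768, 14073345/65536, …
f∘r: x↦r, Dx↦Dx/r' in L_f ⇒ L₀.
∫: right-multiply L₀ by Dx.
L = -3·Dx + (2 + 14·x + 20·x^2)·Dx^2  (order 2).
h: a_k = 0, 1, 3/4, -11/8, 195/64, -993/128, 11303/512, -492501/7168, 3761283/16384, -79707215/98304, …
ICs: h(0) = 0, h′(0) = 1.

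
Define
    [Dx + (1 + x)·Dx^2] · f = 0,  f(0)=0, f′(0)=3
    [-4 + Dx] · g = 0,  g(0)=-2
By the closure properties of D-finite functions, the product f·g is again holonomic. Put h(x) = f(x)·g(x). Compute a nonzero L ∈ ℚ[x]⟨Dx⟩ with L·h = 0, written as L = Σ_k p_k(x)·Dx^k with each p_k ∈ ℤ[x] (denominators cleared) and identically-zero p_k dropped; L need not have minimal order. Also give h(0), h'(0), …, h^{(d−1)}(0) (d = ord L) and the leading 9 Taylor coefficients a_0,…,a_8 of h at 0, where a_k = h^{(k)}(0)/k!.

L = (12 + 16·x) + (-7 - 8·x)·Dx + (1 + x)·Dx^2  (order 2).
h: a_k = 0, -6, -21, -38, -93/2, -216/5, -97/3, -2134/105, -659/60, …
ICs: h(0) = 0, h′(0) = -6.

f: a_k = 0, 3, -3/2, 1, -3/4, 3/5, -1/2, 3/7, -3/8, …
g: a_k = -2, -8, -16, -64/3, -64/3, -256/15, -512/45, -2048/315, -1024/315, …
h₀=f·g: eliminate ⇒ L₀, order ≤ 2·1.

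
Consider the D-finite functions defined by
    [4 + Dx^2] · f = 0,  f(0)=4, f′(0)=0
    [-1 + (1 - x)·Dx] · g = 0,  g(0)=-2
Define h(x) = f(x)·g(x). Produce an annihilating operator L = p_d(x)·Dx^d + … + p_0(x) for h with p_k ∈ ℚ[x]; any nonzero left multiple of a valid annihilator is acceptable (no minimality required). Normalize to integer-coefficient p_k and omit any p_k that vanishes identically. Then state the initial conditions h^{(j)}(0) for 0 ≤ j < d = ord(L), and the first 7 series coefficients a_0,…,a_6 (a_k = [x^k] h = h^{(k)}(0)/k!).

L = (-4 + 4·x) + 2·Dx + (-1 + x)·Dx^2  (order 2).
h: a_k = -8, -8, 8, 8, 8/3, 8/3, 152/45, …
ICs: h(0) = -8, h′(0) = -8.

f: a_k = 4, 0, -8, 0, 8/3, 0, -16/45, …
g: a_k = -2, -2, -2, -2, -2, -2, -2, …
Sym-product of L_f,L_g gives L₀ (≤ ord 2).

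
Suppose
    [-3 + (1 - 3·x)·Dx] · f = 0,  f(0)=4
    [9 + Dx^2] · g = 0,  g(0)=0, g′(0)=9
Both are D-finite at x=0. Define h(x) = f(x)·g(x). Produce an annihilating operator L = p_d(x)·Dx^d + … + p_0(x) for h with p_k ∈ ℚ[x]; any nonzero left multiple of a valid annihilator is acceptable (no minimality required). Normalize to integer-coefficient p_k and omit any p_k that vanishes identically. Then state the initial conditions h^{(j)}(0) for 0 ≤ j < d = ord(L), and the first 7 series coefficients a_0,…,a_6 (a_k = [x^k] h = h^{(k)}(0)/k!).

L = (-9 + 27·x) + 6·Dx + (-1 + 3·x)·Dx^2  (order 2).
h: a_k = 0, 36, 108, 270, 810, 24543/10, 73629/10, …
ICs: h(0) = 0, h′(0) = 36.

f: a_k = 4, 12, 36, 108, 324, 972, 2916, …
g: a_k = 0, 9, 0, -27/2, 0, 243/40, 0, …
h₀=f·g: eliminate ⇒ L₀, order ≤ 1·2.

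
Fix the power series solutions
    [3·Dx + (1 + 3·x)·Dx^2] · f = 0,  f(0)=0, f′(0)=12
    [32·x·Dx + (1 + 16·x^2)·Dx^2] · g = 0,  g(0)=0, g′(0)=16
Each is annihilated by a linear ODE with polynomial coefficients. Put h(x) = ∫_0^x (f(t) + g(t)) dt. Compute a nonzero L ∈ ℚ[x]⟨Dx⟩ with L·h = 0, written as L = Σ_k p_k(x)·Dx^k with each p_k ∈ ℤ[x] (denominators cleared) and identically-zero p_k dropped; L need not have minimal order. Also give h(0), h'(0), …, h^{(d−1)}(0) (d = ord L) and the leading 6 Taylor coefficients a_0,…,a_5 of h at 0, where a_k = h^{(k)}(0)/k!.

f: a_k = 0, 12, -18, 36, -81, 972/5, …
g: a_k = 0, 16, 0, -256/3, 0, 4096/5, …
f+g: L₀ = lclm(L_f,L_g), ord ≤ 2+2.
∫: right-multiply L₀ by Dx.
L = (-96 - 864·x + 4608·x^2 + 4608·x^3)·Dx^2 + (-50 - 192·x + 672·x^2 + 9216·x^3 + 9216·x^4)·Dx^3 + (-3 + 23·x + 96·x^2 + 512·x^3 + 2304·x^4 + 2304·x^5)·Dx^4  (order 4).
h: a_k = 0, 0, 14, -6, -37/3, -81/5, …
ICs: h(0) = 0, h′(0) = 0, h′′(0) = 28, h′′′(0) = -36.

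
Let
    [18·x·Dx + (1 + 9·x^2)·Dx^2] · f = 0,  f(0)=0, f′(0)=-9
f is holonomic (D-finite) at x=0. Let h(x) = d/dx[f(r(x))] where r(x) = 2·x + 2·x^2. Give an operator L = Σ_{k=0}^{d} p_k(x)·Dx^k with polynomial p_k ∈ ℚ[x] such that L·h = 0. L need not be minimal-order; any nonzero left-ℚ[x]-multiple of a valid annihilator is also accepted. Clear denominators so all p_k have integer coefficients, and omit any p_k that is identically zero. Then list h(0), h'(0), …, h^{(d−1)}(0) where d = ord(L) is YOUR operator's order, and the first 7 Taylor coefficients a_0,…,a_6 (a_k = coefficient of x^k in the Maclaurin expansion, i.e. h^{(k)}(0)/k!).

f: a_k = 0, -9, 0, 27, 0, -729/5, 0, …
Change of var in L_f (x↦r) gives L₀.
h=h₀': d/dx-closure on L₀ ⇒ L.
L = (-2 + 72·x + 288·x^2 + 432·x^3 + 216·x^4) + (1 + 2·x + 36·x^2 + 144·x^3 + 180·x^4 + 72·x^5)·Dx  (order 1).
h: a_k = -18, -36, 648, 2592, -20088, -138672, 513216, …
ICs: h(0) = -18.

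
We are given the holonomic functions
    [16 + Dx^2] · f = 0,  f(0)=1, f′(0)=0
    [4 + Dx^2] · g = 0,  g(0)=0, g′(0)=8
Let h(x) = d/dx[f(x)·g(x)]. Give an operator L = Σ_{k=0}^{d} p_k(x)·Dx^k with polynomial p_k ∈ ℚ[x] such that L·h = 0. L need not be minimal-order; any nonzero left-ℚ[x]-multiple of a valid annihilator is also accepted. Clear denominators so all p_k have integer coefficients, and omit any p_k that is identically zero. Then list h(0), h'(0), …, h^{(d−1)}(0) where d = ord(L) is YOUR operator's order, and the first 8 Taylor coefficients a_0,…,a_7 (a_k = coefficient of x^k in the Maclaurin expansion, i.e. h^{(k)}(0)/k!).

f: a_k = 1, 0, -8, 0, 32/3, 0, -256/45, 0, …
g: a_k = 0, 8, 0, -16/3, 0, 16/15, 0, -32/315, …
Product ⇒ symmetric product L₀, ord ≤ 4.
Differentiate: ansatz ord ≤ ord L₀ ⇒ L.
L = 144 + 40·Dx^2 + Dx^4  (order 4).
h: a_k = 8, 0, -208, 0, 1936/3, 0, -34976/45, 0, …
ICs: h(0) = 8, h′(0) = 0, h′′(0) = -416, h′′′(0) = 0.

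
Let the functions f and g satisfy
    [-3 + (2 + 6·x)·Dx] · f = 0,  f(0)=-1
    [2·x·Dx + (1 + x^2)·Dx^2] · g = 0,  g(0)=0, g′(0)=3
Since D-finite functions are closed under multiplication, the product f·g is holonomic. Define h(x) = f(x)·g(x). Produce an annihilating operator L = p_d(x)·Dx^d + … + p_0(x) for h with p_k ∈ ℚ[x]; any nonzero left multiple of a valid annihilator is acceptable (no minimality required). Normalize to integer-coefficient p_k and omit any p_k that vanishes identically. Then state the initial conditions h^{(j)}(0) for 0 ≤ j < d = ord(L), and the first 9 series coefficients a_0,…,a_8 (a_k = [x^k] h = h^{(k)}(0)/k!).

f: a_k = -1, -3/2, 9/8, -27/16, 405/128, -1701/256, 15309/1024, -72171/2048, 2814669/32768, …
g: a_k = 0, 3, 0, -1, 0, 3/5, 0, -3/7, 0, …
h₀=f·g: eliminate ⇒ L₀, order ≤ 1·2.
L = (27 - 12·x - 9·x^2) + (-12 - 28·x + 36·x^2 + 36·x^3)·Dx + (4 + 24·x + 40·x^2 + 24·x^3 + 36·x^4)·Dx^2  (order 2).
h: a_k = 0, -3, -9/2, 35/8, -57/16, 4971/640, -24507/1280, 1533597/35840, -7128171/71680, …
ICs: h(0) = 0, h′(0) = -3.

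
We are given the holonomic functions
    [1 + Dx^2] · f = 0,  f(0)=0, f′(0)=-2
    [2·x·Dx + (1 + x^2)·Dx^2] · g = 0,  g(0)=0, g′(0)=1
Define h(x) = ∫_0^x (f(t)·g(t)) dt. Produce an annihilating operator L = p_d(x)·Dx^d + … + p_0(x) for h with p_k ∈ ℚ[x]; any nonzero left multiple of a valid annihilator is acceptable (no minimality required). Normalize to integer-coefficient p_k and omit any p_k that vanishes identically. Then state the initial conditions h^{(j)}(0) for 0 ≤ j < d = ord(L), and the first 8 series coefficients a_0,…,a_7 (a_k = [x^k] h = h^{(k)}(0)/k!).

L = (10 + 26·x^2 + 11·x^4 + 4·x^6 + x^8)·Dx + (12·x + 20·x^3 + 12·x^5 + 4·x^7)·Dx^2 + (12 + 32·x^2 + 18·x^4 + 8·x^6 + 2·x^8)·Dx^3 + (12·x + 20·x^3 + 12·x^5 + 4·x^7)·Dx^4 + (2 + 6·x^2 + 7·x^4 + 4·x^6 + x^8)·Dx^5  (order 5).
h: a_k = 0, 0, 0, -2/3, 0, 1/5, 0, -19/252, …
ICs: h(0) = 0, h′(0) = 0, h′′(0) = 0, h′′′(0) = -4, h′′′′(0) = 0.

f: a_k = 0, -2, 0, 1/3, 0, -1/60, 0, 1/2520, …
g: a_k = 0, 1, 0, -1/3, 0, 1/5, 0, -1/7, …
Product ⇒ symmetric product L₀, ord ≤ 4.
h=∫₀ˣh₀: take L = L₀·Dx.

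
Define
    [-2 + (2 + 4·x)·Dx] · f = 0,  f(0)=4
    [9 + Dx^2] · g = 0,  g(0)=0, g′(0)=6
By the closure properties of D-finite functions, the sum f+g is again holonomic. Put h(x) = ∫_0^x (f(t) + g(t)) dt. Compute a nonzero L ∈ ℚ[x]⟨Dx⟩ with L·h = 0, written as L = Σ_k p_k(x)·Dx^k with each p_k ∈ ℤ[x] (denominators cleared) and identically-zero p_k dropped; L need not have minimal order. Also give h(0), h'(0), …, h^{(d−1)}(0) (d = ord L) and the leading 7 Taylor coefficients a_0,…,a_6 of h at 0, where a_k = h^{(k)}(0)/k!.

f: a_k = 4, 4, -2, 2, -5/2, 7/2, -21/4, …
g: a_k = 0, 6, 0, -9, 0, 81/20, 0, …
Sum ⇒ L₀ = lclm(L_f,L_g) in ℚ(x)⟨Dx⟩.
Integrate: L := L₀·Dx.
L = (-27 - 81·x - 81·x^2)·Dx + (18 + 117·x + 243·x^2 + 162·x^3)·Dx^2 + (-3 - 9·x - 9·x^2)·Dx^3 + (2 + 13·x + 27·x^2 + 18·x^3)·Dx^4  (order 4).
h: a_k = 0, 4, 5, -2/3, -7/4, -1/2, 151/120, …
ICs: h(0) = 0, h′(0) = 4, h′′(0) = 10, h′′′(0) = -4.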